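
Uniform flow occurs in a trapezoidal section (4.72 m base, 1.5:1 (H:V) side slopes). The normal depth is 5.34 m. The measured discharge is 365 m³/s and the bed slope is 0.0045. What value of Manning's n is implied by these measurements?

With bottom width b = 4.72 m and side slope z = 1.5: A = (b + zy)y = (4.72 + 1.5×5.34)×5.34 = 67.98 m²; P = b + 2y√(1+z²) = 4.72 + 2×5.34×1.803 = 23.97 m.
Hydraulic radius R = A/P = 67.98/23.97 = 2.836 m.
Rearranging Manning's equation: n = (1/Q) A R^(2/3) S^(1/2) = (1/365) × 67.98 × 2.836^(2/3) × √0.0045 = 0.025.

n = 0.025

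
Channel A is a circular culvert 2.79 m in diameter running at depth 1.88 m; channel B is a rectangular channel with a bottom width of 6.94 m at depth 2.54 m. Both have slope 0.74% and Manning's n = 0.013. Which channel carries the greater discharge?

Channel A: For a circular section of diameter D = 2.79 m at depth y = 1.88 m, the central angle is θ = 2 arccos(1 − 2y/D) = 3.852 rad. Then A = (D²/8)(θ − sin θ) = 4.382 m² and P = Dθ/2 = 5.373 m. Hydraulic radius R = A/P = 4.382/5.373 = 0.8156 m. Q_A = (1/0.013)·4.382·0.8156^(2/3)·√0.0074 = 25.31 m³/s.
Channel B: Flow area A = b·y = 6.94 × 2.54 = 17.63 m². Wetted perimeter P = b + 2y = 6.94 + 2×2.54 = 12.02 m. Hydraulic radius R = A/P = 17.63/12.02 = 1.467 m. Q_B = (1/0.013)·17.63·1.467^(2/3)·√0.0074 = 150.6 m³/s.
Q_A = 25.31 m³/s vs Q_B = 150.6 m³/s, so channel B carries more.

channel B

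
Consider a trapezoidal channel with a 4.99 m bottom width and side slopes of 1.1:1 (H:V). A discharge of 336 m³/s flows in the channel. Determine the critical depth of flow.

y_c = 5.32 m

At critical depth, Q² T / (g A³) = 1, i.e. A³/T = Q²/g = 336²/9.81 = 11510.
Try y = 4.33 m: A³/T = 5188 — short.
Try y = 6.04 m: A³/T = 18980 — over.
Try y = 5.32 m: A³/T = 11490 — close enough.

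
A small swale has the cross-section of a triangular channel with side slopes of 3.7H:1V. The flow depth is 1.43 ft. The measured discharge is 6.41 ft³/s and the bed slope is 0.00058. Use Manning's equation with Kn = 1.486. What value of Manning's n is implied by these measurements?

For a triangular section with side slope z = 3.7: A = zy² = 3.7×1.43² = 7.566 ft²; P = 2y√(1+z²) = 2×1.43×3.833 = 10.96 ft.
Hydraulic radius R = A/P = 7.566/10.96 = 0.6902 ft.
Rearranging Manning's equation: n = (1.486/Q) A R^(2/3) S^(1/2) = (1.486/6.41) × 7.566 × 0.6902^(2/3) × √0.00058 = 0.033.

n = 0.033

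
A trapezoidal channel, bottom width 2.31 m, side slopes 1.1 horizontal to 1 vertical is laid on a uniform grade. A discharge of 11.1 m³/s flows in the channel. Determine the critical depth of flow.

At critical depth, Q² T / (g A³) = 1, i.e. A³/T = Q²/g = 11.1²/9.81 = 12.56.
Try y = 0.777 m: A³/T = 3.699 — too small.
Try y = 1.28 m: A³/T = 21.03 — too large.
Try y = 1.11 m: A³/T = 12.67 — ≈ 12.56.

y_c = 1.11 m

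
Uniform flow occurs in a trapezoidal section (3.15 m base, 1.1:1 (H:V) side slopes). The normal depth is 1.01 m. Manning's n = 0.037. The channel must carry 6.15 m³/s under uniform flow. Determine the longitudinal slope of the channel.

With bottom width b = 3.15 m and side slope z = 1.1: A = (b + zy)y = (3.15 + 1.1×1.01)×1.01 = 4.304 m²; P = b + 2y√(1+z²) = 3.15 + 2×1.01×1.487 = 6.153 m.
Hydraulic radius R = A/P = 4.304/6.153 = 0.6994 m.
From Manning's equation, S = [nQ / (1 A R^(2/3))]² = [0.037 × 6.15 / (1 × 4.304 × 0.6994^(2/3))]² = 0.0045.

S = 0.0045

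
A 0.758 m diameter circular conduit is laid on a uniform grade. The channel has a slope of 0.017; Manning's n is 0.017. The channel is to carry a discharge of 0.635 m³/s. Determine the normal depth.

Manning's equation rearranged: A R^(2/3) = nQ / (1·√S) = 0.017 × 0.635 / (√0.017) = 0.08279.
Trying y = 0.514 m: A R^(2/3) = 0.1195 — over.
Trying y = 0.327 m: A R^(2/3) = 0.05753 — short.
Trying y = 0.404 m: A R^(2/3) = 0.08284 — matches.

y_n = 0.404 m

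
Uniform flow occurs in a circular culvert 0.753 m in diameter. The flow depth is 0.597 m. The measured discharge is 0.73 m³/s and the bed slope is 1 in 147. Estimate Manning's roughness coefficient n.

For a circular section of diameter D = 0.753 m at depth y = 0.597 m, the central angle is θ = 2 arccos(1 − 2y/D) = 4.393 rad. Then A = (D²/8)(θ − sin θ) = 0.3786 m² and P = Dθ/2 = 1.654 m.
Hydraulic radius R = A/P = 0.3786/1.654 = 0.2289 m.
Rearranging Manning's equation: n = (1/Q) A R^(2/3) S^(1/2) = (1/0.73) × 0.3786 × 0.2289^(2/3) × √0.006803 = 0.016.

n = 0.016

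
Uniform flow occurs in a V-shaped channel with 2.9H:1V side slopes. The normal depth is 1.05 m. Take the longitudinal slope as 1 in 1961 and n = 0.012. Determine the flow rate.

Q = 3.77 m³/s

For a triangular section with side slope z = 2.9: A = zy² = 2.9×1.05² = 3.197 m²; P = 2y√(1+z²) = 2×1.05×3.068 = 6.442 m.
Hydraulic radius R = A/P = 3.197/6.442 = 0.4963 m.
Manning's equation: Q = (1/n) A R^(2/3) S^(1/2) = (1/0.012) × 3.197 × 0.4963^(2/3) × 0.0005099^(1/2) = 3.77 m³/s.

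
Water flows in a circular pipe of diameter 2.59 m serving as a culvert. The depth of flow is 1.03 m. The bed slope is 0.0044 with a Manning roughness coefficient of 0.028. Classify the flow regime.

subcritical

For a circular section of diameter D = 2.59 m at depth y = 1.03 m, the central angle is θ = 2 arccos(1 − 2y/D) = 2.729 rad. Then A = (D²/8)(θ − sin θ) = 1.953 m² and P = Dθ/2 = 3.535 m.
Hydraulic radius R = A/P = 1.953/3.535 = 0.5525 m.
V = (1/n) R^(2/3) √S = (1/0.028) × 0.5525^(2/3) × √0.0044 = 1.595 m/s. Hydraulic depth D_h = A/T = 1.953/2.535 = 0.7703 m.
Froude number Fr = V/√(g·D_h) = 1.595/√(9.81×0.7703) = 0.58, which is less than 1, so the flow is subcritical.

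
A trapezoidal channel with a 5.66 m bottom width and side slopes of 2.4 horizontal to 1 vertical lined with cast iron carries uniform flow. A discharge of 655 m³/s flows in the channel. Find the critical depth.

At critical depth, Q² T / (g A³) = 1, i.e. A³/T = Q²/g = 655²/9.81 = 43730.
At y = 4.36 m: A³/T = 13070 — too small.
At y = 6.81 m: A³/T = 87740 — too large.
At y = 5.8 m: A³/T = 43720 — ≈ 43730.

y_c = 5.8 m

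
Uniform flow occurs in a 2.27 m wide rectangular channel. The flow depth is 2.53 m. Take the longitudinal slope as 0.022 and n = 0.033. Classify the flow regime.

Flow area A = b·y = 2.27 × 2.53 = 5.743 m². Wetted perimeter P = b + 2y = 2.27 + 2×2.53 = 7.33 m.
Hydraulic radius R = A/P = 5.743/7.33 = 0.7835 m.
V = (1/n) R^(2/3) √S = (1/0.033) × 0.7835^(2/3) × √0.022 = 3.82 m/s. Hydraulic depth D_h = A/T = 5.743/2.27 = 2.53 m.
Froude number Fr = V/√(g·D_h) = 3.82/√(9.81×2.53) = 0.767, which is less than 1, so the flow is subcritical.

subcritical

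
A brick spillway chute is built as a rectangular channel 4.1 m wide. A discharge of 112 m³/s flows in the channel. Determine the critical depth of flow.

y_c = 4.24 m

For a rectangular channel, critical depth y_c = (q²/g)^(1/3) where q = Q/b = 112/4.1 = 27.32 m²/s.
So y_c = (27.32²/9.81)^(1/3) = 4.24 m.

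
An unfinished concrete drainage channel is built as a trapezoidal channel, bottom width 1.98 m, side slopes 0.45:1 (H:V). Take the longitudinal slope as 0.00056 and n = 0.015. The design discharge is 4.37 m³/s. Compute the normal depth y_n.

y_n = 1.35 m

Manning's equation rearranged: A R^(2/3) = nQ / (1·√S) = 0.015 × 4.37 / (√0.00056) = 2.77.
At y = 1.58 m: A R^(2/3) = 3.605 — high.
At y = 1.01 m: A R^(2/3) = 1.722 — low.
At y = 1.35 m: A R^(2/3) = 2.772 — ≈ 2.77.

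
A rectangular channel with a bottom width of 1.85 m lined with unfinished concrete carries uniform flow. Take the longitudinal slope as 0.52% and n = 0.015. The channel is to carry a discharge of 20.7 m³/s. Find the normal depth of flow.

Manning's equation rearranged: A R^(2/3) = nQ / (1·√S) = 0.015 × 20.7 / (√0.0052) = 4.306.
At y = 3.34 m: A R^(2/3) = 4.984 — high.
At y = 2.32 m: A R^(2/3) = 3.258 — low.
At y = 2.94 m: A R^(2/3) = 4.303 — matches.

y_n = 2.94 m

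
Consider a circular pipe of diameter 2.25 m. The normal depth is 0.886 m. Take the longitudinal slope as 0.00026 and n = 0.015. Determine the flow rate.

For a circular section of diameter D = 2.25 m at depth y = 0.886 m, the central angle is θ = 2 arccos(1 − 2y/D) = 2.713 rad. Then A = (D²/8)(θ − sin θ) = 1.454 m² and P = Dθ/2 = 3.053 m.
Hydraulic radius R = A/P = 1.454/3.053 = 0.4764 m.
Manning's equation: Q = (1/n) A R^(2/3) S^(1/2) = (1/0.015) × 1.454 × 0.4764^(2/3) × 0.00026^(1/2) = 0.954 m³/s.

Q = 0.954 m³/s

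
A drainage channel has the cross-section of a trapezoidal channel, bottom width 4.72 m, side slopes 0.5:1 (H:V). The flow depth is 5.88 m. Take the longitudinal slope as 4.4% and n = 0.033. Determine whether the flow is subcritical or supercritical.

With bottom width b = 4.72 m and side slope z = 0.5: A = (b + zy)y = (4.72 + 0.5×5.88)×5.88 = 45.04 m²; P = b + 2y√(1+z²) = 4.72 + 2×5.88×1.118 = 17.87 m.
Hydraulic radius R = A/P = 45.04/17.87 = 2.521 m.
V = (1/n) R^(2/3) √S = (1/0.033) × 2.521^(2/3) × √0.044 = 11.77 m/s. Hydraulic depth D_h = A/T = 45.04/10.6 = 4.249 m.
Froude number Fr = V/√(g·D_h) = 11.77/√(9.81×4.249) = 1.82, which is greater than 1, so the flow is supercritical.

supercritical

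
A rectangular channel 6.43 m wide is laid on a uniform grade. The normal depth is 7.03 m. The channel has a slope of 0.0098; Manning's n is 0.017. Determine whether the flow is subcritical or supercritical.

Flow area A = b·y = 6.43 × 7.03 = 45.2 m². Wetted perimeter P = b + 2y = 6.43 + 2×7.03 = 20.49 m.
Hydraulic radius R = A/P = 45.2/20.49 = 2.206 m.
V = (1/n) R^(2/3) √S = (1/0.017) × 2.206^(2/3) × √0.0098 = 9.868 m/s. Hydraulic depth D_h = A/T = 45.2/6.43 = 7.03 m.
Froude number Fr = V/√(g·D_h) = 9.868/√(9.81×7.03) = 1.19, which is greater than 1, so the flow is supercritical.

supercritical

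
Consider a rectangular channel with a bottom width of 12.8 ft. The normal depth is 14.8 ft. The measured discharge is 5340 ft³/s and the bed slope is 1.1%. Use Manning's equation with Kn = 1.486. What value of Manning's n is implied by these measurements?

Flow area A = b·y = 12.8 × 14.8 = 189.4 ft². Wetted perimeter P = b + 2y = 12.8 + 2×14.8 = 42.4 ft.
Hydraulic radius R = A/P = 189.4/42.4 = 4.468 ft.
Rearranging Manning's equation: n = (1.486/Q) A R^(2/3) S^(1/2) = (1.486/5340) × 189.4 × 4.468^(2/3) × √0.011 = 0.015.

n = 0.015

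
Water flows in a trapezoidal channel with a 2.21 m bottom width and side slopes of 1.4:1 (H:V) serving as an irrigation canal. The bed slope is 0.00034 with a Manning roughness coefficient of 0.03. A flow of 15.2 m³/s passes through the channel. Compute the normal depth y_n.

y_n = 2.95 m

Manning's equation rearranged: A R^(2/3) = nQ / (1·√S) = 0.03 × 15.2 / (√0.00034) = 24.73.
At y = 2.33 m: A R^(2/3) = 14.77 — low.
At y = 3.56 m: A R^(2/3) = 37.49 — high.
At y = 2.95 m: A R^(2/3) = 24.65 — matches.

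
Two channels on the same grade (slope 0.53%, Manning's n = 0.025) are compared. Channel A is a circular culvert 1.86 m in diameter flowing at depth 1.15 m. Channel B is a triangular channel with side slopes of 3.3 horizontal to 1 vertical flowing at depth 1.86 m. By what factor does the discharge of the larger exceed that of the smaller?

Channel A: For a circular section of diameter D = 1.86 m at depth y = 1.15 m, the central angle is θ = 2 arccos(1 − 2y/D) = 3.619 rad. Then A = (D²/8)(θ − sin θ) = 1.764 m² and P = Dθ/2 = 3.366 m. Hydraulic radius R = A/P = 1.764/3.366 = 0.5241 m. Q_A = (1/0.025)·1.764·0.5241^(2/3)·√0.0053 = 3.339 m³/s.
Channel B: For a triangular section with side slope z = 3.3: A = zy² = 3.3×1.86² = 11.42 m²; P = 2y√(1+z²) = 2×1.86×3.448 = 12.83 m. Hydraulic radius R = A/P = 11.42/12.83 = 0.89 m. Q_B = (1/0.025)·11.42·0.89^(2/3)·√0.0053 = 30.76 m³/s.
The larger discharge is 30.76 m³/s and the smaller is 3.339 m³/s; the ratio is 9.21.

9.21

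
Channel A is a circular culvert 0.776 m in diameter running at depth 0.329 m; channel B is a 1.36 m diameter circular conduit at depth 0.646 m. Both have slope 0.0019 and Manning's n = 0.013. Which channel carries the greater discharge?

Channel A: For a circular section of diameter D = 0.776 m at depth y = 0.329 m, the central angle is θ = 2 arccos(1 − 2y/D) = 2.836 rad. Then A = (D²/8)(θ − sin θ) = 0.1909 m² and P = Dθ/2 = 1.1 m. Hydraulic radius R = A/P = 0.1909/1.1 = 0.1734 m. Q_A = (1/0.013)·0.1909·0.1734^(2/3)·√0.0019 = 0.199 m³/s.
Channel B: For a circular section of diameter D = 1.36 m at depth y = 0.646 m, the central angle is θ = 2 arccos(1 − 2y/D) = 3.042 rad. Then A = (D²/8)(θ − sin θ) = 0.6801 m² and P = Dθ/2 = 2.068 m. Hydraulic radius R = A/P = 0.6801/2.068 = 0.3288 m. Q_B = (1/0.013)·0.6801·0.3288^(2/3)·√0.0019 = 1.086 m³/s.
Q_A = 0.199 m³/s vs Q_B = 1.086 m³/s, so channel B carries more.

channel B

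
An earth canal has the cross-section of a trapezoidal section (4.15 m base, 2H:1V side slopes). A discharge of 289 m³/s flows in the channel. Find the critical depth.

y_c = 4.4 m

At critical depth, Q² T / (g A³) = 1, i.e. A³/T = Q²/g = 289²/9.81 = 8514.
At y = 5.5 m: A³/T = 22120 — too large.
At y = 3.14 m: A³/T = 2102 — too small.
At y = 4.4 m: A³/T = 8506 — ≈ 8514.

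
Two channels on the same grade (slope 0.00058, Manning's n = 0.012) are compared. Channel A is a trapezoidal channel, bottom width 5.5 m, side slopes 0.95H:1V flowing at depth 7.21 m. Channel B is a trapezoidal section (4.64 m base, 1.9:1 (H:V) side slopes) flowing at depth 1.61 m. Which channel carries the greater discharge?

channel A

Channel A: With bottom width b = 5.5 m and side slope z = 0.95: A = (b + zy)y = (5.5 + 0.95×7.21)×7.21 = 89.04 m²; P = b + 2y√(1+z²) = 5.5 + 2×7.21×1.379 = 25.39 m. Hydraulic radius R = A/P = 89.04/25.39 = 3.507 m. Q_A = (1/0.012)·89.04·3.507^(2/3)·√0.00058 = 412.5 m³/s.
Channel B: With bottom width b = 4.64 m and side slope z = 1.9: A = (b + zy)y = (4.64 + 1.9×1.61)×1.61 = 12.4 m²; P = b + 2y√(1+z²) = 4.64 + 2×1.61×2.147 = 11.55 m. Hydraulic radius R = A/P = 12.4/11.55 = 1.073 m. Q_B = (1/0.012)·12.4·1.073^(2/3)·√0.00058 = 26.07 m³/s.
Q_A = 412.5 m³/s vs Q_B = 26.07 m³/s, so channel A carries more.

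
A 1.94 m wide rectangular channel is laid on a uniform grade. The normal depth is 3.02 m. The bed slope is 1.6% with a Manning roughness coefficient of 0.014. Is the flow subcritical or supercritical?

supercritical

Flow area A = b·y = 1.94 × 3.02 = 5.859 m². Wetted perimeter P = b + 2y = 1.94 + 2×3.02 = 7.98 m.
Hydraulic radius R = A/P = 5.859/7.98 = 0.7342 m.
V = (1/n) R^(2/3) √S = (1/0.014) × 0.7342^(2/3) × √0.016 = 7.353 m/s. Hydraulic depth D_h = A/T = 5.859/1.94 = 3.02 m.
Froude number Fr = V/√(g·D_h) = 7.353/√(9.81×3.02) = 1.35, which is greater than 1, so the flow is supercritical.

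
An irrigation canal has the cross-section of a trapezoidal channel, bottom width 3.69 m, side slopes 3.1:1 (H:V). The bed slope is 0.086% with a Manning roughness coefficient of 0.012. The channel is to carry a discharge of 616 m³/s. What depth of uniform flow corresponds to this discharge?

y_n = 5.7 m

Manning's equation rearranged: A R^(2/3) = nQ / (1·√S) = 0.012 × 616 / (√0.00086) = 252.1.
Try y = 6.75 m: A R^(2/3) = 382 — too large.
Try y = 4.21 m: A R^(2/3) = 121.6 — too small.
Try y = 5.7 m: A R^(2/3) = 252.3 — matches.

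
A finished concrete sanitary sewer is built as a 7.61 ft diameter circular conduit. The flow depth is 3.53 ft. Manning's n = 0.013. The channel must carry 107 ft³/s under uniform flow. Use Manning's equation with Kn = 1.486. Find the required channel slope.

For a circular section of diameter D = 7.61 ft at depth y = 3.53 ft, the central angle is θ = 2 arccos(1 − 2y/D) = 2.997 rad. Then A = (D²/8)(θ − sin θ) = 20.65 ft² and P = Dθ/2 = 11.4 ft.
Hydraulic radius R = A/P = 20.65/11.4 = 1.811 ft.
From Manning's equation, S = [nQ / (1.486 A R^(2/3))]² = [0.013 × 107 / (1.486 × 20.65 × 1.811^(2/3))]² = 0.000931.

S = 0.000931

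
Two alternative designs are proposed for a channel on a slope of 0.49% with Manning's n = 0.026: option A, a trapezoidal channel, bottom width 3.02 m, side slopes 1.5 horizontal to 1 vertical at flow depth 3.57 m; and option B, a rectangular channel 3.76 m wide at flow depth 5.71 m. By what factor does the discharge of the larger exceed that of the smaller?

Channel A: With bottom width b = 3.02 m and side slope z = 1.5: A = (b + zy)y = (3.02 + 1.5×3.57)×3.57 = 29.9 m²; P = b + 2y√(1+z²) = 3.02 + 2×3.57×1.803 = 15.89 m. Hydraulic radius R = A/P = 29.9/15.89 = 1.881 m. Q_A = (1/0.026)·29.9·1.881^(2/3)·√0.0049 = 122.7 m³/s.
Channel B: Flow area A = b·y = 3.76 × 5.71 = 21.47 m². Wetted perimeter P = b + 2y = 3.76 + 2×5.71 = 15.18 m. Hydraulic radius R = A/P = 21.47/15.18 = 1.414 m. Q_B = (1/0.026)·21.47·1.414^(2/3)·√0.0049 = 72.83 m³/s.
The larger discharge is 122.7 m³/s and the smaller is 72.83 m³/s; the ratio is 1.68.

1.68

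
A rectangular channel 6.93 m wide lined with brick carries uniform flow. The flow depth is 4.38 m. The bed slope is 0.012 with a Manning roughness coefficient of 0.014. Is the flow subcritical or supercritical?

Flow area A = b·y = 6.93 × 4.38 = 30.35 m². Wetted perimeter P = b + 2y = 6.93 + 2×4.38 = 15.69 m.
Hydraulic radius R = A/P = 30.35/15.69 = 1.935 m.
V = (1/n) R^(2/3) √S = (1/0.014) × 1.935^(2/3) × √0.012 = 12.15 m/s. Hydraulic depth D_h = A/T = 30.35/6.93 = 4.38 m.
Froude number Fr = V/√(g·D_h) = 12.15/√(9.81×4.38) = 1.85, which is greater than 1, so the flow is supercritical.

supercritical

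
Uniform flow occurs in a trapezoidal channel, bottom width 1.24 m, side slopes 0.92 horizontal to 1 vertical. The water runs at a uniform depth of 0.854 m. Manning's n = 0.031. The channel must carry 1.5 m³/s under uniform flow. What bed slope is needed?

S = 0.00189

With bottom width b = 1.24 m and side slope z = 0.92: A = (b + zy)y = (1.24 + 0.92×0.854)×0.854 = 1.73 m²; P = b + 2y√(1+z²) = 1.24 + 2×0.854×1.359 = 3.561 m.
Hydraulic radius R = A/P = 1.73/3.561 = 0.4858 m.
From Manning's equation, S = [nQ / (1 A R^(2/3))]² = [0.031 × 1.5 / (1 × 1.73 × 0.4858^(2/3))]² = 0.00189.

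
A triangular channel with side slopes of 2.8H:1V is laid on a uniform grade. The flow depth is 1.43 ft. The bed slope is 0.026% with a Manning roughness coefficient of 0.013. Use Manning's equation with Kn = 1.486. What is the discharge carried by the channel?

For a triangular section with side slope z = 2.8: A = zy² = 2.8×1.43² = 5.726 ft²; P = 2y√(1+z²) = 2×1.43×2.973 = 8.503 ft.
Hydraulic radius R = A/P = 5.726/8.503 = 0.6733 ft.
Manning's equation: Q = (1.486/n) A R^(2/3) S^(1/2) = (1.486/0.013) × 5.726 × 0.6733^(2/3) × 0.00026^(1/2) = 8.11 ft³/s.

Q = 8.11 ft³/s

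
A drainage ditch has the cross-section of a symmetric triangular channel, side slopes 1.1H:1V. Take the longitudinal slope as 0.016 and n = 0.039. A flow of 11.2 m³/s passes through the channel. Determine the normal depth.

Manning's equation rearranged: A R^(2/3) = nQ / (1·√S) = 0.039 × 11.2 / (√0.016) = 3.453.
Trying y = 1.43 m: A R^(2/3) = 1.471 — too small.
Trying y = 2.27 m: A R^(2/3) = 5.046 — too large.
Trying y = 1.97 m: A R^(2/3) = 3.457 — matches.

y_n = 1.97 m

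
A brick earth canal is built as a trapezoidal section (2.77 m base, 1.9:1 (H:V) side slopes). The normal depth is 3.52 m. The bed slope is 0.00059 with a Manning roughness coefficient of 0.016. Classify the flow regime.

With bottom width b = 2.77 m and side slope z = 1.9: A = (b + zy)y = (2.77 + 1.9×3.52)×3.52 = 33.29 m²; P = b + 2y√(1+z²) = 2.77 + 2×3.52×2.147 = 17.89 m.
Hydraulic radius R = A/P = 33.29/17.89 = 1.861 m.
V = (1/n) R^(2/3) √S = (1/0.016) × 1.861^(2/3) × √0.00059 = 2.297 m/s. Hydraulic depth D_h = A/T = 33.29/16.15 = 2.062 m.
Froude number Fr = V/√(g·D_h) = 2.297/√(9.81×2.062) = 0.511, which is less than 1, so the flow is subcritical.

subcritical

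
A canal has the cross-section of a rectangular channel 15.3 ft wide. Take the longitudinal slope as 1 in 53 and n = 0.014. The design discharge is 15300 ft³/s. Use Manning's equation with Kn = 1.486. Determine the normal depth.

Manning's equation rearranged: A R^(2/3) = nQ / (1.486·√S) = 0.014 × 15300 / (1.486 × √0.01887) = 1049.
At y = 24.3 ft: A R^(2/3) = 1203 — high.
At y = 16.5 ft: A R^(2/3) = 760.3 — low.
At y = 21.6 ft: A R^(2/3) = 1048 — matches.

y_n = 21.6 ft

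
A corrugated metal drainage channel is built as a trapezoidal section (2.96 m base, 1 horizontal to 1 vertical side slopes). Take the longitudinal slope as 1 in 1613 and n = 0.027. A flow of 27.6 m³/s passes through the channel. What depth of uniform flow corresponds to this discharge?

y_n = 3.34 m

Manning's equation rearranged: A R^(2/3) = nQ / (1·√S) = 0.027 × 27.6 / (√0.00062) = 29.93.
Trying y = 4.01 m: A R^(2/3) = 43.69 — over.
Trying y = 2.49 m: A R^(2/3) = 16.63 — short.
Trying y = 3.34 m: A R^(2/3) = 29.93 — ≈ 29.93.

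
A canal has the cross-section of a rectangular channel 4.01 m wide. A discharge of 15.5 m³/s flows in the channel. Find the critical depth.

y_c = 1.15 m

For a rectangular channel, critical depth y_c = (q²/g)^(1/3) where q = Q/b = 15.5/4.01 = 3.865 m²/s.
So y_c = (3.865²/9.81)^(1/3) = 1.15 m.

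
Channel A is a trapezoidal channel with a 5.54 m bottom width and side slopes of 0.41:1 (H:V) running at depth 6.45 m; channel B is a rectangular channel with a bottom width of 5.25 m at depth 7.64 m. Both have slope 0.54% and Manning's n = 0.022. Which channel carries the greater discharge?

channel A

Channel A: With bottom width b = 5.54 m and side slope z = 0.41: A = (b + zy)y = (5.54 + 0.41×6.45)×6.45 = 52.79 m²; P = b + 2y√(1+z²) = 5.54 + 2×6.45×1.081 = 19.48 m. Hydraulic radius R = A/P = 52.79/19.48 = 2.71 m. Q_A = (1/0.022)·52.79·2.71^(2/3)·√0.0054 = 342.7 m³/s.
Channel B: Flow area A = b·y = 5.25 × 7.64 = 40.11 m². Wetted perimeter P = b + 2y = 5.25 + 2×7.64 = 20.53 m. Hydraulic radius R = A/P = 40.11/20.53 = 1.954 m. Q_B = (1/0.022)·40.11·1.954^(2/3)·√0.0054 = 209.4 m³/s.
Q_A = 342.7 m³/s vs Q_B = 209.4 m³/s, so channel A carries more.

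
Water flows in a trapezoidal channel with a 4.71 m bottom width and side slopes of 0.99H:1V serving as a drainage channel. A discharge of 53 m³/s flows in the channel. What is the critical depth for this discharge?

y_c = 2.02 m

At critical depth, Q² T / (g A³) = 1, i.e. A³/T = Q²/g = 53²/9.81 = 286.3.
Try y = 1.62 m: A³/T = 135.2 — short.
Try y = 2.34 m: A³/T = 475.8 — over.
Try y = 2.02 m: A³/T = 285.9 — ≈ 286.3.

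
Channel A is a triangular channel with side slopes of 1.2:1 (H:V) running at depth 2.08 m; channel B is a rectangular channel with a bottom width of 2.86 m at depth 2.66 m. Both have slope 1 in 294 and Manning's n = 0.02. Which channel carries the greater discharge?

channel B

Channel A: For a triangular section with side slope z = 1.2: A = zy² = 1.2×2.08² = 5.192 m²; P = 2y√(1+z²) = 2×2.08×1.562 = 6.498 m. Hydraulic radius R = A/P = 5.192/6.498 = 0.799 m. Q_A = (1/0.02)·5.192·0.799^(2/3)·√0.003401 = 13.04 m³/s.
Channel B: Flow area A = b·y = 2.86 × 2.66 = 7.608 m². Wetted perimeter P = b + 2y = 2.86 + 2×2.66 = 8.18 m. Hydraulic radius R = A/P = 7.608/8.18 = 0.93 m. Q_B = (1/0.02)·7.608·0.93^(2/3)·√0.003401 = 21.14 m³/s.
Q_A = 13.04 m³/s vs Q_B = 21.14 m³/s, so channel B carries more.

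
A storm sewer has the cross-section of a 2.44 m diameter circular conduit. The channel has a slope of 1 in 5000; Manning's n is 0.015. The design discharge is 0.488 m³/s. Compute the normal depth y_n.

Manning's equation rearranged: A R^(2/3) = nQ / (1·√S) = 0.015 × 0.488 / (√0.0002) = 0.5176.
At y = 0.572 m: A R^(2/3) = 0.4054 — short.
At y = 0.647 m: A R^(2/3) = 0.5175 — matches.

y_n = 0.647 m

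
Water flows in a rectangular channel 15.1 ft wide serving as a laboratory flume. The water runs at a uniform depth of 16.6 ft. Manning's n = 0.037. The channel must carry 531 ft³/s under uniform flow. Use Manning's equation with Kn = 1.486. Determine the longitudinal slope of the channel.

S = 0.00031

Flow area A = b·y = 15.1 × 16.6 = 250.7 ft². Wetted perimeter P = b + 2y = 15.1 + 2×16.6 = 48.3 ft.
Hydraulic radius R = A/P = 250.7/48.3 = 5.19 ft.
From Manning's equation, S = [nQ / (1.486 A R^(2/3))]² = [0.037 × 531 / (1.486 × 250.7 × 5.19^(2/3))]² = 0.00031.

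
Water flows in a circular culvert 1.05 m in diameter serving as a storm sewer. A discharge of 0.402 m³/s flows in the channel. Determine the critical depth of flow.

y_c = 0.351 m

At critical depth, Q² T / (g A³) = 1, i.e. A³/T = Q²/g = 0.402²/9.81 = 0.01647.
Trying y = 0.312 m: A³/T = 0.01044 — low.
Trying y = 0.431 m: A³/T = 0.03632 — high.
Trying y = 0.351 m: A³/T = 0.01647 — ≈ 0.01647.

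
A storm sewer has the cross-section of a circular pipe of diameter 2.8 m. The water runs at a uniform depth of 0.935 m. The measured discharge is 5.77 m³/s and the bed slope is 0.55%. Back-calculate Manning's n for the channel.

n = 0.015

For a circular section of diameter D = 2.8 m at depth y = 0.935 m, the central angle is θ = 2 arccos(1 − 2y/D) = 2.464 rad. Then A = (D²/8)(θ − sin θ) = 1.801 m² and P = Dθ/2 = 3.45 m.
Hydraulic radius R = A/P = 1.801/3.45 = 0.522 m.
Rearranging Manning's equation: n = (1/Q) A R^(2/3) S^(1/2) = (1/5.77) × 1.801 × 0.522^(2/3) × √0.0055 = 0.015.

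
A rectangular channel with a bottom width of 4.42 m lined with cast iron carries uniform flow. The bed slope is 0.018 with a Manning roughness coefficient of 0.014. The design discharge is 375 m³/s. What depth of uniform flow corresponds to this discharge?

y_n = 6.36 m

Manning's equation rearranged: A R^(2/3) = nQ / (1·√S) = 0.014 × 375 / (√0.018) = 39.13.
At y = 7.06 m: A R^(2/3) = 44.15 — over.
At y = 5.25 m: A R^(2/3) = 31.15 — short.
At y = 6.36 m: A R^(2/3) = 39.1 — close enough.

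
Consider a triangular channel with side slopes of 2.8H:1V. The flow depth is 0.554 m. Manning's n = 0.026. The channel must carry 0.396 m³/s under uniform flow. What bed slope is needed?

S = 0.000861

For a triangular section with side slope z = 2.8: A = zy² = 2.8×0.554² = 0.8594 m²; P = 2y√(1+z²) = 2×0.554×2.973 = 3.294 m.
Hydraulic radius R = A/P = 0.8594/3.294 = 0.2609 m.
From Manning's equation, S = [nQ / (1 A R^(2/3))]² = [0.026 × 0.396 / (1 × 0.8594 × 0.2609^(2/3))]² = 0.000861.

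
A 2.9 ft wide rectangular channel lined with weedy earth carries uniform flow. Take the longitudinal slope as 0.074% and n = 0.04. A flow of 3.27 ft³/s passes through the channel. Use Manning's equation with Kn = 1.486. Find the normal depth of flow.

y_n = 1.4 ft

Manning's equation rearranged: A R^(2/3) = nQ / (1.486·√S) = 0.04 × 3.27 / (1.486 × √0.00074) = 3.236.
Trying y = 1.7 ft: A R^(2/3) = 4.187 — high.
Trying y = 1.4 ft: A R^(2/3) = 3.238 — ≈ 3.236.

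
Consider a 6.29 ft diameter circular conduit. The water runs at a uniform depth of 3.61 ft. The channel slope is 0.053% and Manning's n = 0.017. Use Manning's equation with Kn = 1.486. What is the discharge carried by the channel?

Q = 53 ft³/s

For a circular section of diameter D = 6.29 ft at depth y = 3.61 ft, the central angle is θ = 2 arccos(1 − 2y/D) = 3.438 rad. Then A = (D²/8)(θ − sin θ) = 18.45 ft² and P = Dθ/2 = 10.81 ft.
Hydraulic radius R = A/P = 18.45/10.81 = 1.706 ft.
Manning's equation: Q = (1.486/n) A R^(2/3) S^(1/2) = (1.486/0.017) × 18.45 × 1.706^(2/3) × 0.00053^(1/2) = 53 ft³/s.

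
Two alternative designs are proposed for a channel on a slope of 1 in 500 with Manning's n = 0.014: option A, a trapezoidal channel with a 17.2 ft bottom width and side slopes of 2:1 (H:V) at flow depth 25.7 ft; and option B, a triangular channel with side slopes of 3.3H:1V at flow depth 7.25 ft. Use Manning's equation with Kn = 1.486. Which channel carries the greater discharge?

channel A

Channel A: With bottom width b = 17.2 ft and side slope z = 2: A = (b + zy)y = (17.2 + 2×25.7)×25.7 = 1763 ft²; P = b + 2y√(1+z²) = 17.2 + 2×25.7×2.236 = 132.1 ft. Hydraulic radius R = A/P = 1763/132.1 = 13.34 ft. Q_A = (1.486/0.014)·1763·13.34^(2/3)·√0.002 = 47080 ft³/s.
Channel B: For a triangular section with side slope z = 3.3: A = zy² = 3.3×7.25² = 173.5 ft²; P = 2y√(1+z²) = 2×7.25×3.448 = 50 ft. Hydraulic radius R = A/P = 173.5/50 = 3.469 ft. Q_B = (1.486/0.014)·173.5·3.469^(2/3)·√0.002 = 1887 ft³/s.
Q_A = 47080 ft³/s vs Q_B = 1887 ft³/s, so channel A carries more.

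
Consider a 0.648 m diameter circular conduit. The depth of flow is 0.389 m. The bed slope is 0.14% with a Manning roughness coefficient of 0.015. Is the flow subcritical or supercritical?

subcritical

For a circular section of diameter D = 0.648 m at depth y = 0.389 m, the central angle is θ = 2 arccos(1 − 2y/D) = 3.546 rad. Then A = (D²/8)(θ − sin θ) = 0.2067 m² and P = Dθ/2 = 1.149 m.
Hydraulic radius R = A/P = 0.2067/1.149 = 0.18 m.
V = (1/n) R^(2/3) √S = (1/0.015) × 0.18^(2/3) × √0.0014 = 0.7951 m/s. Hydraulic depth D_h = A/T = 0.2067/0.6348 = 0.3257 m.
Froude number Fr = V/√(g·D_h) = 0.7951/√(9.81×0.3257) = 0.445, which is less than 1, so the flow is subcritical.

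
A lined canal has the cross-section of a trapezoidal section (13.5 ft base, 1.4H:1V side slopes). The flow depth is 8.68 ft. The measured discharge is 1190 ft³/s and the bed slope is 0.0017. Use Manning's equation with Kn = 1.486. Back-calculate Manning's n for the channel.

n = 0.0341

With bottom width b = 13.5 ft and side slope z = 1.4: A = (b + zy)y = (13.5 + 1.4×8.68)×8.68 = 222.7 ft²; P = b + 2y√(1+z²) = 13.5 + 2×8.68×1.72 = 43.37 ft.
Hydraulic radius R = A/P = 222.7/43.37 = 5.134 ft.
Rearranging Manning's equation: n = (1.486/Q) A R^(2/3) S^(1/2) = (1.486/1190) × 222.7 × 5.134^(2/3) × √0.0017 = 0.0341.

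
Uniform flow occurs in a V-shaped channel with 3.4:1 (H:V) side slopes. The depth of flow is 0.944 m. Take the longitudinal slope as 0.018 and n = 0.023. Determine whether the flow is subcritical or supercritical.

supercritical

For a triangular section with side slope z = 3.4: A = zy² = 3.4×0.944² = 3.03 m²; P = 2y√(1+z²) = 2×0.944×3.544 = 6.691 m.
Hydraulic radius R = A/P = 3.03/6.691 = 0.4528 m.
V = (1/n) R^(2/3) √S = (1/0.023) × 0.4528^(2/3) × √0.018 = 3.44 m/s. Hydraulic depth D_h = A/T = 3.03/6.419 = 0.472 m.
Froude number Fr = V/√(g·D_h) = 3.44/√(9.81×0.472) = 1.6, which is greater than 1, so the flow is supercritical.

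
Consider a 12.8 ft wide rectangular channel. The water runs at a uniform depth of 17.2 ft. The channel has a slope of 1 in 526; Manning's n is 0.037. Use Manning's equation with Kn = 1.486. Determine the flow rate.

Q = 1080 ft³/s

Flow area A = b·y = 12.8 × 17.2 = 220.2 ft². Wetted perimeter P = b + 2y = 12.8 + 2×17.2 = 47.2 ft.
Hydraulic radius R = A/P = 220.2/47.2 = 4.664 ft.
Manning's equation: Q = (1.486/n) A R^(2/3) S^(1/2) = (1.486/0.037) × 220.2 × 4.664^(2/3) × 0.001901^(1/2) = 1080 ft³/s.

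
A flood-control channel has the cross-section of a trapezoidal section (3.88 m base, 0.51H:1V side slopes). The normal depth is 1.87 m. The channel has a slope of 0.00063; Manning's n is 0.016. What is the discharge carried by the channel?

With bottom width b = 3.88 m and side slope z = 0.51: A = (b + zy)y = (3.88 + 0.51×1.87)×1.87 = 9.039 m²; P = b + 2y√(1+z²) = 3.88 + 2×1.87×1.123 = 8.078 m.
Hydraulic radius R = A/P = 9.039/8.078 = 1.119 m.
Manning's equation: Q = (1/n) A R^(2/3) S^(1/2) = (1/0.016) × 9.039 × 1.119^(2/3) × 0.00063^(1/2) = 15.3 m³/s.

Q = 15.3 m³/s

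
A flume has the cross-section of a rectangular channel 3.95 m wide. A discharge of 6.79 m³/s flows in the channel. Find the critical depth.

y_c = 0.67 m

For a rectangular channel, critical depth y_c = (q²/g)^(1/3) where q = Q/b = 6.79/3.95 = 1.719 m²/s.
So y_c = (1.719²/9.81)^(1/3) = 0.67 m.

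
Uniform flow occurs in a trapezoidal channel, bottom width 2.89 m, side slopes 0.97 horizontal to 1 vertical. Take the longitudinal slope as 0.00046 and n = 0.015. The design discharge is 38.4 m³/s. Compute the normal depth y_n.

Manning's equation rearranged: A R^(2/3) = nQ / (1·√S) = 0.015 × 38.4 / (√0.00046) = 26.86.
At y = 2.46 m: A R^(2/3) = 15.71 — low.
At y = 4.06 m: A R^(2/3) = 43.3 — high.
At y = 3.22 m: A R^(2/3) = 26.84 — matches.

y_n = 3.22 m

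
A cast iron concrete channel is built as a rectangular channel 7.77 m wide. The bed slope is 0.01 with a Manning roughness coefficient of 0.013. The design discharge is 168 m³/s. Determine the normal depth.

Manning's equation rearranged: A R^(2/3) = nQ / (1·√S) = 0.013 × 168 / (√0.01) = 21.84.
Trying y = 1.57 m: A R^(2/3) = 13.14 — low.
Trying y = 2.71 m: A R^(2/3) = 28.76 — high.
Trying y = 2.23 m: A R^(2/3) = 21.86 — close enough.

y_n = 2.23 m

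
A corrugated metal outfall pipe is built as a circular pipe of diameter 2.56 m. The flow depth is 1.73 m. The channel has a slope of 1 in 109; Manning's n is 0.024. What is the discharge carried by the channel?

Q = 12.2 m³/s

For a circular section of diameter D = 2.56 m at depth y = 1.73 m, the central angle is θ = 2 arccos(1 − 2y/D) = 3.86 rad. Then A = (D²/8)(θ − sin θ) = 3.701 m² and P = Dθ/2 = 4.941 m.
Hydraulic radius R = A/P = 3.701/4.941 = 0.7491 m.
Manning's equation: Q = (1/n) A R^(2/3) S^(1/2) = (1/0.024) × 3.701 × 0.7491^(2/3) × 0.009174^(1/2) = 12.2 m³/s.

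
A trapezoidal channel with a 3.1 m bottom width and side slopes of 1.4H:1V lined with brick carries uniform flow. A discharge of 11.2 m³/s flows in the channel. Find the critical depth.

y_c = 0.947 m

At critical depth, Q² T / (g A³) = 1, i.e. A³/T = Q²/g = 11.2²/9.81 = 12.79.
At y = 0.754 m: A³/T = 5.903 — too small.
At y = 1.15 m: A³/T = 25.14 — too large.
At y = 0.947 m: A³/T = 12.8 — matches.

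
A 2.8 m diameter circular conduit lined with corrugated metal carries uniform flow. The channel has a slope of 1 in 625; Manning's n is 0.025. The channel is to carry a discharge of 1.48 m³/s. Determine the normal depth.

y_n = 0.828 m

Manning's equation rearranged: A R^(2/3) = nQ / (1·√S) = 0.025 × 1.48 / (√0.0016) = 0.925.
Trying y = 1.01 m: A R^(2/3) = 1.351 — high.
Trying y = 0.828 m: A R^(2/3) = 0.9245 — matches.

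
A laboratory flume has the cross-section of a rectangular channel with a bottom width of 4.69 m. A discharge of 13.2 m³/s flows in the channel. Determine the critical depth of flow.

y_c = 0.931 m

For a rectangular channel, critical depth y_c = (q²/g)^(1/3) where q = Q/b = 13.2/4.69 = 2.814 m²/s.
So y_c = (2.814²/9.81)^(1/3) = 0.931 m.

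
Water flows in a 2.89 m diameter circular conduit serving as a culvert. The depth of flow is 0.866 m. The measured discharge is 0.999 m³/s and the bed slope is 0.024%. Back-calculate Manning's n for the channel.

For a circular section of diameter D = 2.89 m at depth y = 0.866 m, the central angle is θ = 2 arccos(1 − 2y/D) = 2.317 rad. Then A = (D²/8)(θ − sin θ) = 1.652 m² and P = Dθ/2 = 3.348 m.
Hydraulic radius R = A/P = 1.652/3.348 = 0.4936 m.
Rearranging Manning's equation: n = (1/Q) A R^(2/3) S^(1/2) = (1/0.999) × 1.652 × 0.4936^(2/3) × √0.00024 = 0.016.

n = 0.016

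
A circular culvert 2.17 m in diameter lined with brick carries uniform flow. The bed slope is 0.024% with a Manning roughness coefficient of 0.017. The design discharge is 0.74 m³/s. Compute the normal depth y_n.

y_n = 0.858 m

Manning's equation rearranged: A R^(2/3) = nQ / (1·√S) = 0.017 × 0.74 / (√0.00024) = 0.812.
At y = 1.02 m: A R^(2/3) = 1.106 — over.
At y = 0.609 m: A R^(2/3) = 0.4231 — short.
At y = 0.858 m: A R^(2/3) = 0.8116 — matches.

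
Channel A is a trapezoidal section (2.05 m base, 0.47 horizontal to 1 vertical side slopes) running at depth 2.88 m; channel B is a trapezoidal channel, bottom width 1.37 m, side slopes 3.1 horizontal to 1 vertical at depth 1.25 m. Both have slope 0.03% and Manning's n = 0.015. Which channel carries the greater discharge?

channel A

Channel A: With bottom width b = 2.05 m and side slope z = 0.47: A = (b + zy)y = (2.05 + 0.47×2.88)×2.88 = 9.802 m²; P = b + 2y√(1+z²) = 2.05 + 2×2.88×1.105 = 8.414 m. Hydraulic radius R = A/P = 9.802/8.414 = 1.165 m. Q_A = (1/0.015)·9.802·1.165^(2/3)·√0.0003 = 12.53 m³/s.
Channel B: With bottom width b = 1.37 m and side slope z = 3.1: A = (b + zy)y = (1.37 + 3.1×1.25)×1.25 = 6.556 m²; P = b + 2y√(1+z²) = 1.37 + 2×1.25×3.257 = 9.513 m. Hydraulic radius R = A/P = 6.556/9.513 = 0.6892 m. Q_B = (1/0.015)·6.556·0.6892^(2/3)·√0.0003 = 5.907 m³/s.
Q_A = 12.53 m³/s vs Q_B = 5.907 m³/s, so channel A carries more.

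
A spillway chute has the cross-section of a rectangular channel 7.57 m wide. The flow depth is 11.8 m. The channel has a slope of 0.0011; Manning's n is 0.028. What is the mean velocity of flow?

Flow area A = b·y = 7.57 × 11.8 = 89.33 m². Wetted perimeter P = b + 2y = 7.57 + 2×11.8 = 31.17 m.
Hydraulic radius R = A/P = 89.33/31.17 = 2.866 m.
From Manning's equation, V = (1/n) R^(2/3) S^(1/2) = (1/0.028) × 2.866^(2/3) × 0.0011^(1/2) = 2.39 m/s.

V = 2.39 m/s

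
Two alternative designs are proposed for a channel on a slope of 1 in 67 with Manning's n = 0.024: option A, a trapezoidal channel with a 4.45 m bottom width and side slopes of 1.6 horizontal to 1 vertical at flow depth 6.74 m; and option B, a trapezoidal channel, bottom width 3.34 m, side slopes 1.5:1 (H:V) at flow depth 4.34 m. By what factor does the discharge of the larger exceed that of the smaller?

Channel A: With bottom width b = 4.45 m and side slope z = 1.6: A = (b + zy)y = (4.45 + 1.6×6.74)×6.74 = 102.7 m²; P = b + 2y√(1+z²) = 4.45 + 2×6.74×1.887 = 29.88 m. Hydraulic radius R = A/P = 102.7/29.88 = 3.436 m. Q_A = (1/0.024)·102.7·3.436^(2/3)·√0.01493 = 1190 m³/s.
Channel B: With bottom width b = 3.34 m and side slope z = 1.5: A = (b + zy)y = (3.34 + 1.5×4.34)×4.34 = 42.75 m²; P = b + 2y√(1+z²) = 3.34 + 2×4.34×1.803 = 18.99 m. Hydraulic radius R = A/P = 42.75/18.99 = 2.251 m. Q_B = (1/0.024)·42.75·2.251^(2/3)·√0.01493 = 373.8 m³/s.
The larger discharge is 1190 m³/s and the smaller is 373.8 m³/s; the ratio is 3.18.

3.18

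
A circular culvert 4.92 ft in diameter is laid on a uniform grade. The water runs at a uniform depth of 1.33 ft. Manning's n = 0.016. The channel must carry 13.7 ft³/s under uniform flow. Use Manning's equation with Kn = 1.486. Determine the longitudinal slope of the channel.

S = 0.00179

For a circular section of diameter D = 4.92 ft at depth y = 1.33 ft, the central angle is θ = 2 arccos(1 − 2y/D) = 2.187 rad. Then A = (D²/8)(θ − sin θ) = 4.148 ft² and P = Dθ/2 = 5.38 ft.
Hydraulic radius R = A/P = 4.148/5.38 = 0.7711 ft.
From Manning's equation, S = [nQ / (1.486 A R^(2/3))]² = [0.016 × 13.7 / (1.486 × 4.148 × 0.7711^(2/3))]² = 0.00179.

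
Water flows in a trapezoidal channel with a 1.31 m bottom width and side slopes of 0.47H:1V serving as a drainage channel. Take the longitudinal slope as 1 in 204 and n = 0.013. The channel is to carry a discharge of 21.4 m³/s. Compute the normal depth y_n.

y_n = 2.04 m

Manning's equation rearranged: A R^(2/3) = nQ / (1·√S) = 0.013 × 21.4 / (√0.004902) = 3.973.
At y = 1.78 m: A R^(2/3) = 3.094 — short.
At y = 2.36 m: A R^(2/3) = 5.223 — over.
At y = 2.04 m: A R^(2/3) = 3.974 — ≈ 3.973.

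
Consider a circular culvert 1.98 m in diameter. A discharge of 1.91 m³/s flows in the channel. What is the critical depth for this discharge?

At critical depth, Q² T / (g A³) = 1, i.e. A³/T = Q²/g = 1.91²/9.81 = 0.3719.
Trying y = 0.582 m: A³/T = 0.2387 — too small.
Trying y = 0.653 m: A³/T = 0.3728 — ≈ 0.3719.

y_c = 0.653 m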